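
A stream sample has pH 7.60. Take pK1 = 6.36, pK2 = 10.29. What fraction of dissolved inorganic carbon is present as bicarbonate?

α₁ = 0.944

α₁ = 1 / (1 + [H⁺]/K1 + K2/[H⁺]) = 1 / (1 + 10^-1.24 + 10^-2.69)
   = 1 / (1 + 0.057544 + 0.0020417) = 1/1.0596 = 0.9438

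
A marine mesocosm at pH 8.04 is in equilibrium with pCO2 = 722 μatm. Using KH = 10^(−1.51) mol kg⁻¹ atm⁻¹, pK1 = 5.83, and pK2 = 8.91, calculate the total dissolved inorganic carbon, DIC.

[CO2*] = KH · pCO2 = 10^(−1.51) × 722×10^-6 = 2.231×10^-5 mol/kg
α₀ = 1/(1 + K1/[H⁺] + K1K2/[H⁺]²) = 1/(1 + 10^+2.21 + 10^+1.34) = 0.005404
DIC = [CO2*]/α₀ = 2.231×10^-5 / 0.005404 = 4.13 mmol/kg

DIC = 4.13 mmol/kg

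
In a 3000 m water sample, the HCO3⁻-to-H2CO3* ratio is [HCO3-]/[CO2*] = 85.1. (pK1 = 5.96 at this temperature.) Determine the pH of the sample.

From K1 = [H⁺][HCO3-]/[CO2*]:  pH = pK1 + log₁₀([HCO3-]/[CO2*])
log₁₀(85.1) = +1.930
pH = 5.96 + (+1.930) = 7.89

pH = 7.89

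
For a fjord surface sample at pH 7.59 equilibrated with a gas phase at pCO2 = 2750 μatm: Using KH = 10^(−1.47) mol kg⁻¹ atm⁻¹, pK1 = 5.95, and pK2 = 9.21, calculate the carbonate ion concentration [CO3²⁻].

[CO3²⁻] = 0.0976 mmol/kg

[CO2*] = KH · pCO2 = 10^(−1.47) × 2750×10^-6 = 9.318×10^-5 mol/kg
α₀ = 1/(1 + K1/[H⁺] + K1K2/[H⁺]²) = 1/(1 + 10^+1.64 + 10^+0.02) = 0.02188
DIC = [CO2*]/α₀ = 9.318×10^-5 / 0.02188 = 4.258 mmol/kg
[CO3²⁻] = α₂·DIC; α₂ = 0.02291, so [CO3²⁻] = 0.02291 × 4.258 = 0.0976 mmol/kg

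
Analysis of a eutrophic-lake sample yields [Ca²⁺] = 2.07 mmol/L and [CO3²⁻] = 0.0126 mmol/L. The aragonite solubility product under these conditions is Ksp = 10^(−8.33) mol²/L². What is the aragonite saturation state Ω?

Ω = 5.58

Ksp = 10^(−8.33) = 4.677×10^-9
Ω = [Ca²⁺][CO3²⁻]/Ksp = (2.07×10^-3)(0.0126×10^-3) / 4.677×10^-9 = 5.58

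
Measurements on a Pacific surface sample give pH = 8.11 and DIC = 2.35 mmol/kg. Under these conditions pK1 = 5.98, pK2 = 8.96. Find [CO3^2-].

α₂ = 1 / (1 + [H⁺]/K2 + [H⁺]²/(K1K2)) = 1 / (1 + 10^+0.85 + 10^-1.28)
   = 1 / (1 + 7.0795 + 0.052481) = 1/8.1319 = 0.1230
[CO3²⁻] = α₂ × DIC = 0.1230 × 2.35 = 0.289 mmol/kg

[CO3²⁻] = 0.289 mmol/kg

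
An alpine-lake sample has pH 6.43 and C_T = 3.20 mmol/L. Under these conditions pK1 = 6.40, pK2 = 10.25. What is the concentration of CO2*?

[CO2*] = 1.54 mmol/L

α₀ = 1 / (1 + K1/[H⁺] + K1K2/[H⁺]²) = 1 / (1 + 10^+0.03 + 10^-3.79)
   = 1 / (1 + 1.0715 + 0.00016218) = 1/2.0717 = 0.4827
[CO2*] = α₀ × DIC = 0.4827 × 3.20 = 1.54 mmol/L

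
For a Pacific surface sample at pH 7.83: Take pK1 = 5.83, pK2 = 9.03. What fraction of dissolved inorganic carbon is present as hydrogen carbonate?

α₁ = 0.932

α₁ = 1 / (1 + [H⁺]/K1 + K2/[H⁺]) = 1 / (1 + 10^-2.00 + 10^-1.20)
   = 1 / (1 + 0.010000 + 0.063096) = 1/1.0731 = 0.9319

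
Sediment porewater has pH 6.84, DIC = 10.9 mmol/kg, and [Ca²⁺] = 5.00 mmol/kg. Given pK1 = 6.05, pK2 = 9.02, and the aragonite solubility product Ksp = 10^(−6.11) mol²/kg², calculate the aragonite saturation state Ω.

α₂ = 1 / (1 + [H⁺]/K2 + [H⁺]²/(K1K2)) = 1 / (1 + 10^+2.18 + 10^+1.39)
   = 1 / (1 + 151.36 + 24.547) = 1/176.90 = 0.005653
[CO3²⁻] = α₂ × DIC = 0.005653 × 10.9 = 0.06162 mmol/kg
Ksp = 10^(−6.11) = 7.762×10^-7
Ω = [Ca²⁺][CO3²⁻]/Ksp = (5.00×10^-3)(6.162×10^-5) / 7.762×10^-7 = 0.397

Ω = 0.397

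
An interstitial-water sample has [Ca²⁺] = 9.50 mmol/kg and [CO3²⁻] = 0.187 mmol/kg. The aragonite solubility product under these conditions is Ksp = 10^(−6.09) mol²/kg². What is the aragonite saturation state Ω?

Ω = 2.19

Ksp = 10^(−6.09) = 8.128×10^-7
Ω = [Ca²⁺][CO3²⁻]/Ksp = (9.50×10^-3)(0.187×10^-3) / 8.128×10^-7 = 2.19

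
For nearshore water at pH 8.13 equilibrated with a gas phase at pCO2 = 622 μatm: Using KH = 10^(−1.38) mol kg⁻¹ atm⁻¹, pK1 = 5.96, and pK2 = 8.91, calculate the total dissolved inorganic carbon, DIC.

[CO2*] = KH · pCO2 = 10^(−1.38) × 622×10^-6 = 2.593×10^-5 mol/kg
α₀ = 1/(1 + K1/[H⁺] + K1K2/[H⁺]²) = 1/(1 + 10^+2.17 + 10^+1.39) = 0.005765
DIC = [CO2*]/α₀ = 2.593×10^-5 / 0.005765 = 4.50 mmol/kg

DIC = 4.50 mmol/kg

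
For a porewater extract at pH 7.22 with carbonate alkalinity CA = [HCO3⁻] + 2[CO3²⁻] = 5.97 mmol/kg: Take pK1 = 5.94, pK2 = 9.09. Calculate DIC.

CA = [HCO3⁻] + 2[CO3²⁻] = (α₁ + 2α₂)·DIC
At pH 7.22: [H⁺]/K1 = 10^-1.28 = 0.052481, K2/[H⁺] = 10^-1.87 = 0.013490
α₁ = 1/(1 + 0.052481 + 0.013490) = 1/1.0660 = 0.9381; α₂ = α₁·K2/[H⁺] = 0.01265
α₁ + 2α₂ = 0.9634
DIC = CA / (α₁ + 2α₂) = 5.97 / 0.9634 = 6.20 mmol/kg

DIC = 6.20 mmol/kg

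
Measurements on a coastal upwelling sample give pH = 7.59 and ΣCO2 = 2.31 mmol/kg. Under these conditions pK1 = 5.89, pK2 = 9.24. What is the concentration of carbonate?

[CO3²⁻] = 0.0496 mmol/kg

α₂ = 1 / (1 + [H⁺]/K2 + [H⁺]²/(K1K2)) = 1 / (1 + 10^+1.65 + 10^-0.05)
   = 1 / (1 + 44.668 + 0.89125) = 1/46.560 = 0.02148
[CO3²⁻] = α₂ × DIC = 0.02148 × 2.31 = 0.0496 mmol/kg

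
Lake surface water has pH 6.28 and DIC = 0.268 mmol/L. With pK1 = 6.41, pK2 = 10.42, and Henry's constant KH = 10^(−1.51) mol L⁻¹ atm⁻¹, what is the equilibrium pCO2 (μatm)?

α₀ = 1 / (1 + K1/[H⁺] + K1K2/[H⁺]²) = 1 / (1 + 10^-0.13 + 10^-4.27)
   = 1 / (1 + 0.74131 + 5.3703×10^-5) = 1/1.7414 = 0.5743
[CO2*] = α₀ × DIC = 0.5743 × 0.268 = 0.1539 mmol/L
pCO2 = [CO2*]/KH = 1.539×10^-4 / 3.090×10^-2 = 4980 μatm

pCO2 = 4980 μatm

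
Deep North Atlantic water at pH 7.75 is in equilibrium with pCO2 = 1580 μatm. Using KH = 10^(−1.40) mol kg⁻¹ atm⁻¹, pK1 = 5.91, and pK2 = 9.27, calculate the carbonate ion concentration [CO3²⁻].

[CO3²⁻] = 0.131 mmol/kg

[CO2*] = KH · pCO2 = 10^(−1.40) × 1580×10^-6 = 6.290×10^-5 mol/kg
α₀ = 1/(1 + K1/[H⁺] + K1K2/[H⁺]²) = 1/(1 + 10^+1.84 + 10^+0.32) = 0.01384
DIC = [CO2*]/α₀ = 6.290×10^-5 / 0.01384 = 4.546 mmol/kg
[CO3²⁻] = α₂·DIC; α₂ = 0.02891, so [CO3²⁻] = 0.02891 × 4.546 = 0.131 mmol/kg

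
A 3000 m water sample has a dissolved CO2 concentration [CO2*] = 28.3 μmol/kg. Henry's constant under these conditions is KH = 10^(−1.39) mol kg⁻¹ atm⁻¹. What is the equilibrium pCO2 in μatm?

pCO2 = 695 μatm

KH = 10^(−1.39) = 4.074×10^-2 mol kg⁻¹ atm⁻¹
pCO2 = [CO2*]/KH = 28.3×10^-6 / 4.074×10^-2 = 6.95×10^-4 atm = 695 μatm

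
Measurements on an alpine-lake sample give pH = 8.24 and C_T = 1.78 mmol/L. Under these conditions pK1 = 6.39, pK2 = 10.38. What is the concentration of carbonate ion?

α₂ = 1 / (1 + [H⁺]/K2 + [H⁺]²/(K1K2)) = 1 / (1 + 10^+2.14 + 10^+0.29)
   = 1 / (1 + 138.04 + 1.9498) = 1/140.99 = 0.007093
[CO3²⁻] = α₂ × DIC = 0.007093 × 1.78 = 0.0126 mmol/L = 12.6 μmol/L

[CO3²⁻] = 12.6 μmol/L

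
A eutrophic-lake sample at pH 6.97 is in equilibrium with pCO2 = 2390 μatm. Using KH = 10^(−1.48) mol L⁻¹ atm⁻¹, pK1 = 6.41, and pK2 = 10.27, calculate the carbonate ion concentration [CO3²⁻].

[CO3²⁻] = 0.144 μmol/L

[CO2*] = KH · pCO2 = 10^(−1.48) × 2390×10^-6 = 7.914×10^-5 mol/L
α₀ = 1/(1 + K1/[H⁺] + K1K2/[H⁺]²) = 1/(1 + 10^+0.56 + 10^-2.74) = 0.2159
DIC = [CO2*]/α₀ = 7.914×10^-5 / 0.2159 = 0.3666 mmol/L
[CO3²⁻] = α₂·DIC; α₂ = 0.0003928, so [CO3²⁻] = 0.0003928 × 0.3666 = 0.000144 mmol/L = 0.144 μmol/L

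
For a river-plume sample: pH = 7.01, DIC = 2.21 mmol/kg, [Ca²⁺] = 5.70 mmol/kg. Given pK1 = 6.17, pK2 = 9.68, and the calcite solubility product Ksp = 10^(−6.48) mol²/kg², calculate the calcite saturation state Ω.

α₂ = 1 / (1 + [H⁺]/K2 + [H⁺]²/(K1K2)) = 1 / (1 + 10^+2.67 + 10^+1.83)
   = 1 / (1 + 467.74 + 67.608) = 1/536.34 = 0.001864
[CO3²⁻] = α₂ × DIC = 0.001864 × 2.21 = 0.004120 mmol/kg = 4.120 μmol/kg
Ksp = 10^(−6.48) = 3.311×10^-7
Ω = [Ca²⁺][CO3²⁻]/Ksp = (5.70×10^-3)(4.120×10^-6) / 3.311×10^-7 = 0.0709

Ω = 0.0709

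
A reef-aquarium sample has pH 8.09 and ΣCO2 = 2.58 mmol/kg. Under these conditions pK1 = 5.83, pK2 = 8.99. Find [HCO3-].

[HCO3⁻] = 2.28 mmol/kg

α₁ = 1 / (1 + [H⁺]/K1 + K2/[H⁺]) = 1 / (1 + 10^-2.26 + 10^-0.90)
   = 1 / (1 + 0.0054954 + 0.12589) = 1/1.1314 = 0.8839
[HCO3⁻] = α₁ × DIC = 0.8839 × 2.58 = 2.28 mmol/kg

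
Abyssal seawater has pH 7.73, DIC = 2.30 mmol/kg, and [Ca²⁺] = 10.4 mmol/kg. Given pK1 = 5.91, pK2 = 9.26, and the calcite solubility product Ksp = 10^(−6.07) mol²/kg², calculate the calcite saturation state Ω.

α₂ = 1 / (1 + [H⁺]/K2 + [H⁺]²/(K1K2)) = 1 / (1 + 10^+1.53 + 10^-0.29)
   = 1 / (1 + 33.884 + 0.51286) = 1/35.397 = 0.02825
[CO3²⁻] = α₂ × DIC = 0.02825 × 2.30 = 0.06498 mmol/kg
Ksp = 10^(−6.07) = 8.511×10^-7
Ω = [Ca²⁺][CO3²⁻]/Ksp = (10.4×10^-3)(6.498×10^-5) / 8.511×10^-7 = 0.794

Ω = 0.794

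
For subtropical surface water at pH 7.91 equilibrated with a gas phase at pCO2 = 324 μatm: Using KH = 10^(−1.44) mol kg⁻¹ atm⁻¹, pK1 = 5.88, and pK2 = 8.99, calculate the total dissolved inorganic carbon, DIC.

[CO2*] = KH · pCO2 = 10^(−1.44) × 324×10^-6 = 1.176×10^-5 mol/kg
α₀ = 1/(1 + K1/[H⁺] + K1K2/[H⁺]²) = 1/(1 + 10^+2.03 + 10^+0.95) = 0.008542
DIC = [CO2*]/α₀ = 1.176×10^-5 / 0.008542 = 1.38 mmol/kg

DIC = 1.38 mmol/kg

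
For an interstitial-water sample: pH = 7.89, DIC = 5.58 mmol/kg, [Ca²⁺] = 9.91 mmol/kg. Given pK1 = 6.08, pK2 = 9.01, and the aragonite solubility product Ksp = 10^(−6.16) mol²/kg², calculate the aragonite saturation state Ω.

Ω = 5.56

α₂ = 1 / (1 + [H⁺]/K2 + [H⁺]²/(K1K2)) = 1 / (1 + 10^+1.12 + 10^-0.69)
   = 1 / (1 + 13.183 + 0.20417) = 1/14.387 = 0.06951
[CO3²⁻] = α₂ × DIC = 0.06951 × 5.58 = 0.3879 mmol/kg
Ksp = 10^(−6.16) = 6.918×10^-7
Ω = [Ca²⁺][CO3²⁻]/Ksp = (9.91×10^-3)(3.879×10^-4) / 6.918×10^-7 = 5.56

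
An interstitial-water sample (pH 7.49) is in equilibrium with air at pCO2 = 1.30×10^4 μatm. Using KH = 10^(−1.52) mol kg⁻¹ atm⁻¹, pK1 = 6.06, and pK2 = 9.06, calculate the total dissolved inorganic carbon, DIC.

[CO2*] = KH · pCO2 = 10^(−1.52) × 1.30×10^4×10^-6 = 3.926×10^-4 mol/kg
α₀ = 1/(1 + K1/[H⁺] + K1K2/[H⁺]²) = 1/(1 + 10^+1.43 + 10^-0.14) = 0.03492
DIC = [CO2*]/α₀ = 3.926×10^-4 / 0.03492 = 11.2 mmol/kg

DIC = 11.2 mmol/kg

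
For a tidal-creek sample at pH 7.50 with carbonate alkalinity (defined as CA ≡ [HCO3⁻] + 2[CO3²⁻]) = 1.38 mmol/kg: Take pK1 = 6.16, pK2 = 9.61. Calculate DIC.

DIC = 1.43 mmol/kg

CA = [HCO3⁻] + 2[CO3²⁻] = (α₁ + 2α₂)·DIC
At pH 7.50: [H⁺]/K1 = 10^-1.34 = 0.045709, K2/[H⁺] = 10^-2.11 = 0.0077625
α₁ = 1/(1 + 0.045709 + 0.0077625) = 1/1.0535 = 0.9492; α₂ = α₁·K2/[H⁺] = 0.007368
α₁ + 2α₂ = 0.9640
DIC = CA / (α₁ + 2α₂) = 1.38 / 0.9640 = 1.43 mmol/kg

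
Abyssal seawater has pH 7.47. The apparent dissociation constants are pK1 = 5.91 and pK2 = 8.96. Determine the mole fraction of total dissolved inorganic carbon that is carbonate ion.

α₂ = 1 / (1 + [H⁺]/K2 + [H⁺]²/(K1K2)) = 1 / (1 + 10^+1.49 + 10^-0.07)
   = 1 / (1 + 30.903 + 0.85114) = 1/32.754 = 0.03053

α₂ = 0.0305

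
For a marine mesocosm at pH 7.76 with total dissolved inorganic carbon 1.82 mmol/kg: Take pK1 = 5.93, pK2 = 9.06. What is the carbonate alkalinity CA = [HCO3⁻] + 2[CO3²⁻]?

CA = 1.88 mmol/kg

CA = [HCO3⁻] + 2[CO3²⁻] = (α₁ + 2α₂)·DIC
At pH 7.76: [H⁺]/K1 = 10^-1.83 = 0.014791, K2/[H⁺] = 10^-1.30 = 0.050119
α₁ = 1/(1 + 0.014791 + 0.050119) = 1/1.0649 = 0.9390; α₂ = α₁·K2/[H⁺] = 0.04706
α₁ + 2α₂ = 1.0332
CA = 1.0332 × 1.82 = 1.88 mmol/kg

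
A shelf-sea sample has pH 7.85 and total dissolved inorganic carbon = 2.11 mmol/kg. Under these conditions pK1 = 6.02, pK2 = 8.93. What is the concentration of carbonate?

[CO3²⁻] = 0.160 mmol/kg

α₂ = 1 / (1 + [H⁺]/K2 + [H⁺]²/(K1K2)) = 1 / (1 + 10^+1.08 + 10^-0.75)
   = 1 / (1 + 12.023 + 0.17783) = 1/13.200 = 0.07575
[CO3²⁻] = α₂ × DIC = 0.07575 × 2.11 = 0.160 mmol/kg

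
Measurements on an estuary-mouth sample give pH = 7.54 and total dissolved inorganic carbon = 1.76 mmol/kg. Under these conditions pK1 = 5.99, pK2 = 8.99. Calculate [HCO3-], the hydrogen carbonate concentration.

[HCO3⁻] = 1.65 mmol/kg

α₁ = 1 / (1 + [H⁺]/K1 + K2/[H⁺]) = 1 / (1 + 10^-1.55 + 10^-1.45)
   = 1 / (1 + 0.028184 + 0.035481) = 1/1.0637 = 0.9401
[HCO3⁻] = α₁ × DIC = 0.9401 × 1.76 = 1.65 mmol/kg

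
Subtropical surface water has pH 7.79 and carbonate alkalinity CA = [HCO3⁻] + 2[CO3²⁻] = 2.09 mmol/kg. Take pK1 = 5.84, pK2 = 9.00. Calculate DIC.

CA = [HCO3⁻] + 2[CO3²⁻] = (α₁ + 2α₂)·DIC
At pH 7.79: [H⁺]/K1 = 10^-1.95 = 0.011220, K2/[H⁺] = 10^-1.21 = 0.061660
α₁ = 1/(1 + 0.011220 + 0.061660) = 1/1.0729 = 0.9321; α₂ = α₁·K2/[H⁺] = 0.05747
α₁ + 2α₂ = 1.0470
DIC = CA / (α₁ + 2α₂) = 2.09 / 1.0470 = 2.00 mmol/kg

DIC = 2.00 mmol/kg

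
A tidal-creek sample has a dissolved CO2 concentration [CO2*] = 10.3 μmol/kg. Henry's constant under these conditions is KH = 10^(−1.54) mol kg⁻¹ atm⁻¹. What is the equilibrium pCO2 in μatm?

KH = 10^(−1.54) = 2.884×10^-2 mol kg⁻¹ atm⁻¹
pCO2 = [CO2*]/KH = 10.3×10^-6 / 2.884×10^-2 = 3.57×10^-4 atm = 357 μatm

pCO2 = 357 μatm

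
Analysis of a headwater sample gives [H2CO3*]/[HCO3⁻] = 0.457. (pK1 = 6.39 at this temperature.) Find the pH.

From K1 = [H⁺][HCO3⁻]/[H2CO3*]:  pH = pK1 − log₁₀([H2CO3*]/[HCO3⁻])
log₁₀(0.457) = -0.340
pH = 6.39 − (-0.340) = 6.73

pH = 6.73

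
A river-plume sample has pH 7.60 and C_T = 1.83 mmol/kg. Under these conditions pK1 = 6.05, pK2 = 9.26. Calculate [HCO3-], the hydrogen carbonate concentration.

α₁ = 1 / (1 + [H⁺]/K1 + K2/[H⁺]) = 1 / (1 + 10^-1.55 + 10^-1.66)
   = 1 / (1 + 0.028184 + 0.021878) = 1/1.0501 = 0.9523
[HCO3⁻] = α₁ × DIC = 0.9523 × 1.83 = 1.74 mmol/kg

[HCO3⁻] = 1.74 mmol/kg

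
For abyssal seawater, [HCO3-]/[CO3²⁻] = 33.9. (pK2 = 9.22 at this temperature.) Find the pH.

From K2 = [H⁺][CO3²⁻]/[HCO3-]:  pH = pK2 − log₁₀([HCO3-]/[CO3²⁻])
log₁₀(33.9) = +1.530
pH = 9.22 − (+1.530) = 7.69

pH = 7.69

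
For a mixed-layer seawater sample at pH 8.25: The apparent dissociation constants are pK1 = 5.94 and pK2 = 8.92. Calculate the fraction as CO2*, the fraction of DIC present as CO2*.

α₀ = 0.00402

α₀ = 1 / (1 + K1/[H⁺] + K1K2/[H⁺]²) = 1 / (1 + 10^+2.31 + 10^+1.64)
   = 1 / (1 + 204.17 + 43.652) = 1/248.83 = 0.004019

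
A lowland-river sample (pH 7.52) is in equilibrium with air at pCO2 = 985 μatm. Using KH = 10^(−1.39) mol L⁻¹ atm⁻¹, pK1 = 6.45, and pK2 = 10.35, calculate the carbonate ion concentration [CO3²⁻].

[CO3²⁻] = 0.697 μmol/L

[CO2*] = KH · pCO2 = 10^(−1.39) × 985×10^-6 = 4.013×10^-5 mol/L
α₀ = 1/(1 + K1/[H⁺] + K1K2/[H⁺]²) = 1/(1 + 10^+1.07 + 10^-1.76) = 0.07833
DIC = [CO2*]/α₀ = 4.013×10^-5 / 0.07833 = 0.5123 mmol/L
[CO3²⁻] = α₂·DIC; α₂ = 0.001361, so [CO3²⁻] = 0.001361 × 0.5123 = 0.000697 mmol/L = 0.697 μmol/L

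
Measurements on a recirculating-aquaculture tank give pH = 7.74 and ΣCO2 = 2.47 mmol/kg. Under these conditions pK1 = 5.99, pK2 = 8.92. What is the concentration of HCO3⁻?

[HCO3⁻] = 2.28 mmol/kg

α₁ = 1 / (1 + [H⁺]/K1 + K2/[H⁺]) = 1 / (1 + 10^-1.75 + 10^-1.18)
   = 1 / (1 + 0.017783 + 0.066069) = 1/1.0839 = 0.9226
[HCO3⁻] = α₁ × DIC = 0.9226 × 2.47 = 2.28 mmol/kg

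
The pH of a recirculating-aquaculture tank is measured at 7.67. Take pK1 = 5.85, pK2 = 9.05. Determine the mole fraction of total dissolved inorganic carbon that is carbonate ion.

α₂ = 1 / (1 + [H⁺]/K2 + [H⁺]²/(K1K2)) = 1 / (1 + 10^+1.38 + 10^-0.44)
   = 1 / (1 + 23.988 + 0.36308) = 1/25.351 = 0.03945

α₂ = 0.0394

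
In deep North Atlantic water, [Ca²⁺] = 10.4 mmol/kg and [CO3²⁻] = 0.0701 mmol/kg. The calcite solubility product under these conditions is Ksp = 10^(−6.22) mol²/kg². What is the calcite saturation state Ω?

Ω = 1.21

Ksp = 10^(−6.22) = 6.026×10^-7
Ω = [Ca²⁺][CO3²⁻]/Ksp = (10.4×10^-3)(0.0701×10^-3) / 6.026×10^-7 = 1.21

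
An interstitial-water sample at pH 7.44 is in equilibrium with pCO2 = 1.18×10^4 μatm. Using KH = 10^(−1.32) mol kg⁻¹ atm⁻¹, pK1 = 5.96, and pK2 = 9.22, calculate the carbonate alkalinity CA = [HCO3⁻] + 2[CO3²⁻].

[CO2*] = KH · pCO2 = 10^(−1.32) × 1.18×10^4×10^-6 = 5.648×10^-4 mol/kg
α₀ = 1/(1 + K1/[H⁺] + K1K2/[H⁺]²) = 1/(1 + 10^+1.48 + 10^-0.30) = 0.03155
DIC = [CO2*]/α₀ = 5.648×10^-4 / 0.03155 = 17.90 mmol/kg
CA = (α₁ + 2α₂)·DIC = (0.9526 + 2×0.01581) × 17.90 = 17.6 mmol/kg

CA = 17.6 mmol/kg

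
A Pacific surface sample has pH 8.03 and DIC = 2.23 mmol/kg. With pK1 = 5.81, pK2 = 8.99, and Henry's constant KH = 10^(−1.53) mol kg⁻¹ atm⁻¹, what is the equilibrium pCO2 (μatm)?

pCO2 = 408 μatm

α₀ = 1 / (1 + K1/[H⁺] + K1K2/[H⁺]²) = 1 / (1 + 10^+2.22 + 10^+1.26)
   = 1 / (1 + 165.96 + 18.197) = 1/185.16 = 0.005401
[CO2*] = α₀ × DIC = 0.005401 × 2.23 = 0.01204 mmol/kg = 12.04 μmol/kg
pCO2 = [CO2*]/KH = 1.204×10^-5 / 2.951×10^-2 = 408 μatm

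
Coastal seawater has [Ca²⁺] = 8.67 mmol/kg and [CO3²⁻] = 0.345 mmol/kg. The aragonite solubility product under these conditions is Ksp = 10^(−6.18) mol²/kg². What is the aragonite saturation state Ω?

Ω = 4.53

Ksp = 10^(−6.18) = 6.607×10^-7
Ω = [Ca²⁺][CO3²⁻]/Ksp = (8.67×10^-3)(0.345×10^-3) / 6.607×10^-7 = 4.53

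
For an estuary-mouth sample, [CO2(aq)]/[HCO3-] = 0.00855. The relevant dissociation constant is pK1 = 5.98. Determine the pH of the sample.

pH = 8.05

From K1 = [H⁺][HCO3-]/[CO2(aq)]:  pH = pK1 − log₁₀([CO2(aq)]/[HCO3-])
log₁₀(0.00855) = -2.068
pH = 5.98 − (-2.068) = 8.05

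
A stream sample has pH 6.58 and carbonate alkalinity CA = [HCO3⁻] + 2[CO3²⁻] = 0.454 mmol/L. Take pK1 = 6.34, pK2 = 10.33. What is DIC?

CA = [HCO3⁻] + 2[CO3²⁻] = (α₁ + 2α₂)·DIC
At pH 6.58: [H⁺]/K1 = 10^-0.24 = 0.57544, K2/[H⁺] = 10^-3.75 = 0.00017783
α₁ = 1/(1 + 0.57544 + 0.00017783) = 1/1.5756 = 0.6347; α₂ = α₁·K2/[H⁺] = 0.0001129
α₁ + 2α₂ = 0.6349
DIC = CA / (α₁ + 2α₂) = 0.454 / 0.6349 = 0.715 mmol/L

DIC = 0.715 mmol/L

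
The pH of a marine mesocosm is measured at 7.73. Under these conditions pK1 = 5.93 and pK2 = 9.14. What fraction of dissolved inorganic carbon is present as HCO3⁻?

α₁ = 0.948

α₁ = 1 / (1 + [H⁺]/K1 + K2/[H⁺]) = 1 / (1 + 10^-1.80 + 10^-1.41)
   = 1 / (1 + 0.015849 + 0.038905) = 1/1.0548 = 0.9481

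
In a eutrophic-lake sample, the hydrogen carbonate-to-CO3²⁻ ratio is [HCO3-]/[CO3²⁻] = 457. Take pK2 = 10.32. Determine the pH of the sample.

From K2 = [H⁺][CO3²⁻]/[HCO3-]:  pH = pK2 − log₁₀([HCO3-]/[CO3²⁻])
log₁₀(457) = +2.660
pH = 10.32 − (+2.660) = 7.66

pH = 7.66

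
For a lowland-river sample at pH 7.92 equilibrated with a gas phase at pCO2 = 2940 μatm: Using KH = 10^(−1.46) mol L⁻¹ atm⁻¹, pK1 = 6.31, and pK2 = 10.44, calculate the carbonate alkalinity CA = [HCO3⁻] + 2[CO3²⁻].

CA = 4.18 mmol/L

[CO2*] = KH · pCO2 = 10^(−1.46) × 2940×10^-6 = 1.019×10^-4 mol/L
α₀ = 1/(1 + K1/[H⁺] + K1K2/[H⁺]²) = 1/(1 + 10^+1.61 + 10^-0.91) = 0.02389
DIC = [CO2*]/α₀ = 1.019×10^-4 / 0.02389 = 4.267 mmol/L
CA = (α₁ + 2α₂)·DIC = (0.9732 + 2×0.002939) × 4.267 = 4.18 mmol/L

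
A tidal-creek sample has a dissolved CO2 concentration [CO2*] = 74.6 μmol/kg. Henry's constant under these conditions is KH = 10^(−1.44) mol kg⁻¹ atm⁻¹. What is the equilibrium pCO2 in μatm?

pCO2 = 2050 μatm

KH = 10^(−1.44) = 3.631×10^-2 mol kg⁻¹ atm⁻¹
pCO2 = [CO2*]/KH = 74.6×10^-6 / 3.631×10^-2 = 2.05×10^-3 atm = 2050 μatm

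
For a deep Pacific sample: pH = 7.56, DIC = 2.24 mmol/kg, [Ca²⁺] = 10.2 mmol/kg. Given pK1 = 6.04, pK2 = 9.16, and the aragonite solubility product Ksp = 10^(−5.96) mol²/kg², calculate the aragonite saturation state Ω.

α₂ = 1 / (1 + [H⁺]/K2 + [H⁺]²/(K1K2)) = 1 / (1 + 10^+1.60 + 10^+0.08)
   = 1 / (1 + 39.811 + 1.2023) = 1/42.013 = 0.02380
[CO3²⁻] = α₂ × DIC = 0.02380 × 2.24 = 0.05332 mmol/kg
Ksp = 10^(−5.96) = 1.096×10^-6
Ω = [Ca²⁺][CO3²⁻]/Ksp = (10.2×10^-3)(5.332×10^-5) / 1.096×10^-6 = 0.496

Ω = 0.496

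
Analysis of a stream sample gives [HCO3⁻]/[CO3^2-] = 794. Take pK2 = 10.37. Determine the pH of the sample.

pH = 7.47

From K2 = [H⁺][CO3^2-]/[HCO3⁻]:  pH = pK2 − log₁₀([HCO3⁻]/[CO3^2-])
log₁₀(794) = +2.900
pH = 10.37 − (+2.900) = 7.47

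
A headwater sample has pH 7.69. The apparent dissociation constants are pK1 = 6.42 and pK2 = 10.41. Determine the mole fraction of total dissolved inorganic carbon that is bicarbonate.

α₁ = 1 / (1 + [H⁺]/K1 + K2/[H⁺]) = 1 / (1 + 10^-1.27 + 10^-2.72)
   = 1 / (1 + 0.053703 + 0.0019055) = 1/1.0556 = 0.9473

α₁ = 0.947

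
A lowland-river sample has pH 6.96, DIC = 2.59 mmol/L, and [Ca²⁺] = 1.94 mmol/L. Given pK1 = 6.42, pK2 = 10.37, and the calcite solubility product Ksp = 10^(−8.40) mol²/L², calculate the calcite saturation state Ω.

α₂ = 1 / (1 + [H⁺]/K2 + [H⁺]²/(K1K2)) = 1 / (1 + 10^+3.41 + 10^+2.87)
   = 1 / (1 + 2570.4 + 741.31) = 1/3312.7 = 0.0003019
[CO3²⁻] = α₂ × DIC = 0.0003019 × 2.59 = 0.0007818 mmol/L = 0.7818 μmol/L
Ksp = 10^(−8.40) = 3.981×10^-9
Ω = [Ca²⁺][CO3²⁻]/Ksp = (1.94×10^-3)(7.818×10^-7) / 3.981×10^-9 = 0.381

Ω = 0.381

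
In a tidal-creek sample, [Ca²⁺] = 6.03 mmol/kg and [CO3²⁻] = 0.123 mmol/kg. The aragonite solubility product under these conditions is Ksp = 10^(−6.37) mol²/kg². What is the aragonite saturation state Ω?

Ksp = 10^(−6.37) = 4.266×10^-7
Ω = [Ca²⁺][CO3²⁻]/Ksp = (6.03×10^-3)(0.123×10^-3) / 4.266×10^-7 = 1.74

Ω = 1.74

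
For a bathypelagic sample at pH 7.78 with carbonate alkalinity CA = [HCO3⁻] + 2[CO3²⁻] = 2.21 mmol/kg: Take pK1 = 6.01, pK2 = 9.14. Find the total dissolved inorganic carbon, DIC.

CA = [HCO3⁻] + 2[CO3²⁻] = (α₁ + 2α₂)·DIC
At pH 7.78: [H⁺]/K1 = 10^-1.77 = 0.016982, K2/[H⁺] = 10^-1.36 = 0.043652
α₁ = 1/(1 + 0.016982 + 0.043652) = 1/1.0606 = 0.9428; α₂ = α₁·K2/[H⁺] = 0.04116
α₁ + 2α₂ = 1.0251
DIC = CA / (α₁ + 2α₂) = 2.21 / 1.0251 = 2.16 mmol/kg

DIC = 2.16 mmol/kg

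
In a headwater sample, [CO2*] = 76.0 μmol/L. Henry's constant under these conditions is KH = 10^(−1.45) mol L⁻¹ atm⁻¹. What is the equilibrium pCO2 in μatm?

pCO2 = 2140 μatm

KH = 10^(−1.45) = 3.548×10^-2 mol L⁻¹ atm⁻¹
pCO2 = [CO2*]/KH = 76.0×10^-6 / 3.548×10^-2 = 2.14×10^-3 atm = 2140 μatm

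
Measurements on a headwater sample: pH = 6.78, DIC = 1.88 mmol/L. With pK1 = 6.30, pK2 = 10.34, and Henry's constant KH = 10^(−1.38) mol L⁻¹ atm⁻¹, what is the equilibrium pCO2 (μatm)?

α₀ = 1 / (1 + K1/[H⁺] + K1K2/[H⁺]²) = 1 / (1 + 10^+0.48 + 10^-3.08)
   = 1 / (1 + 3.0200 + 0.00083176) = 1/4.0208 = 0.2487
[CO2*] = α₀ × DIC = 0.2487 × 1.88 = 0.4676 mmol/L
pCO2 = [CO2*]/KH = 4.676×10^-4 / 4.169×10^-2 = 1.12×10^4 μatm

pCO2 = 1.12×10^4 μatm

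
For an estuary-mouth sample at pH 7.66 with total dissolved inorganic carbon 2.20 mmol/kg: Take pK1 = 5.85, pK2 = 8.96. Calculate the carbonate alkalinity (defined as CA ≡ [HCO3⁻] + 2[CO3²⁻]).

CA = [HCO3⁻] + 2[CO3²⁻] = (α₁ + 2α₂)·DIC
At pH 7.66: [H⁺]/K1 = 10^-1.81 = 0.015488, K2/[H⁺] = 10^-1.30 = 0.050119
α₁ = 1/(1 + 0.015488 + 0.050119) = 1/1.0656 = 0.9384; α₂ = α₁·K2/[H⁺] = 0.04703
α₁ + 2α₂ = 1.0325
CA = 1.0325 × 2.20 = 2.27 mmol/kg

CA = 2.27 mmol/kg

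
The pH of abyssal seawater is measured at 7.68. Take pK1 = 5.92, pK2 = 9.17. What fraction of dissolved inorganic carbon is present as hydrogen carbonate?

α₁ = 1 / (1 + [H⁺]/K1 + K2/[H⁺]) = 1 / (1 + 10^-1.76 + 10^-1.49)
   = 1 / (1 + 0.017378 + 0.032359) = 1/1.0497 = 0.9526

α₁ = 0.953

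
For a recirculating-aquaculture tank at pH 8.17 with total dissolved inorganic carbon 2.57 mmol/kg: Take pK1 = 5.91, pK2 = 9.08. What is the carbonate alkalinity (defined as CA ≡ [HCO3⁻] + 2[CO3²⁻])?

CA = [HCO3⁻] + 2[CO3²⁻] = (α₁ + 2α₂)·DIC
At pH 8.17: [H⁺]/K1 = 10^-2.26 = 0.0054954, K2/[H⁺] = 10^-0.91 = 0.12303
α₁ = 1/(1 + 0.0054954 + 0.12303) = 1/1.1285 = 0.8861; α₂ = α₁·K2/[H⁺] = 0.1090
α₁ + 2α₂ = 1.1041
CA = 1.1041 × 2.57 = 2.84 mmol/kg

CA = 2.84 mmol/kg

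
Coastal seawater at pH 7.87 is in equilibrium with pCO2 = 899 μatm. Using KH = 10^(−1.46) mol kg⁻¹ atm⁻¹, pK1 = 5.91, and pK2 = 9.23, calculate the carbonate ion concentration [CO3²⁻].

[CO2*] = KH · pCO2 = 10^(−1.46) × 899×10^-6 = 3.117×10^-5 mol/kg
α₀ = 1/(1 + K1/[H⁺] + K1K2/[H⁺]²) = 1/(1 + 10^+1.96 + 10^+0.60) = 0.01040
DIC = [CO2*]/α₀ = 3.117×10^-5 / 0.01040 = 2.998 mmol/kg
[CO3²⁻] = α₂·DIC; α₂ = 0.04139, so [CO3²⁻] = 0.04139 × 2.998 = 0.124 mmol/kg

[CO3²⁻] = 0.124 mmol/kg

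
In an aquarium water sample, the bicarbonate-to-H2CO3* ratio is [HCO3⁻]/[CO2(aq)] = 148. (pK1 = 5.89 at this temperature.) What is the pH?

pH = 8.06

From K1 = [H⁺][HCO3⁻]/[CO2(aq)]:  pH = pK1 + log₁₀([HCO3⁻]/[CO2(aq)])
log₁₀(148) = +2.170
pH = 5.89 + (+2.170) = 8.06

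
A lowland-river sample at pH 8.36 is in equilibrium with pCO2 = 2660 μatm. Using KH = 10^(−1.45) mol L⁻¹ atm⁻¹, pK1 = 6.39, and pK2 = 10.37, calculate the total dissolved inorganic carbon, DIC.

DIC = 8.99 mmol/L

[CO2*] = KH · pCO2 = 10^(−1.45) × 2660×10^-6 = 9.438×10^-5 mol/L
α₀ = 1/(1 + K1/[H⁺] + K1K2/[H⁺]²) = 1/(1 + 10^+1.97 + 10^-0.04) = 0.01050
DIC = [CO2*]/α₀ = 9.438×10^-5 / 0.01050 = 8.99 mmol/L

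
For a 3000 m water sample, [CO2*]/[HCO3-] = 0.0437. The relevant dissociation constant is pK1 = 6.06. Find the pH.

pH = 7.42

From K1 = [H⁺][HCO3-]/[CO2*]:  pH = pK1 − log₁₀([CO2*]/[HCO3-])
log₁₀(0.0437) = -1.360
pH = 6.06 − (-1.360) = 7.42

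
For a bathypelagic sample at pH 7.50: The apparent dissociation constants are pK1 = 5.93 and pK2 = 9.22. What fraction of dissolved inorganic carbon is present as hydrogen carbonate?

α₁ = 0.956

α₁ = 1 / (1 + [H⁺]/K1 + K2/[H⁺]) = 1 / (1 + 10^-1.57 + 10^-1.72)
   = 1 / (1 + 0.026915 + 0.019055) = 1/1.0460 = 0.9561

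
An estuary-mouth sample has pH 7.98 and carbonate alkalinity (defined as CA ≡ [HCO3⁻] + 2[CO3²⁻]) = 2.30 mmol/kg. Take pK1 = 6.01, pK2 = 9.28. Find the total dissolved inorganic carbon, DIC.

DIC = 2.22 mmol/kg

CA = [HCO3⁻] + 2[CO3²⁻] = (α₁ + 2α₂)·DIC
At pH 7.98: [H⁺]/K1 = 10^-1.97 = 0.010715, K2/[H⁺] = 10^-1.30 = 0.050119
α₁ = 1/(1 + 0.010715 + 0.050119) = 1/1.0608 = 0.9427; α₂ = α₁·K2/[H⁺] = 0.04724
α₁ + 2α₂ = 1.0371
DIC = CA / (α₁ + 2α₂) = 2.30 / 1.0371 = 2.22 mmol/kg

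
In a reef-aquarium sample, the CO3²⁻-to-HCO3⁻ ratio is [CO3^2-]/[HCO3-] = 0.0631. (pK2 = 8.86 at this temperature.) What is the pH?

pH = 7.66

From K2 = [H⁺][CO3^2-]/[HCO3-]:  pH = pK2 + log₁₀([CO3^2-]/[HCO3-])
log₁₀(0.0631) = -1.200
pH = 8.86 + (-1.200) = 7.66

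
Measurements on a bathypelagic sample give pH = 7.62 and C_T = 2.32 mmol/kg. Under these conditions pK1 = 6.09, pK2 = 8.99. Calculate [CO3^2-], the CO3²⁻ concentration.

α₂ = 1 / (1 + [H⁺]/K2 + [H⁺]²/(K1K2)) = 1 / (1 + 10^+1.37 + 10^-0.16)
   = 1 / (1 + 23.442 + 0.69183) = 1/25.134 = 0.03979
[CO3²⁻] = α₂ × DIC = 0.03979 × 2.32 = 0.0923 mmol/kg

[CO3²⁻] = 0.0923 mmol/kg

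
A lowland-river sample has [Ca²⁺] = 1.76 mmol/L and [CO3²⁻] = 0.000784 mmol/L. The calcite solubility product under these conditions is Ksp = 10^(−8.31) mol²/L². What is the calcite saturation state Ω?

Ω = 0.282

Ksp = 10^(−8.31) = 4.898×10^-9
Ω = [Ca²⁺][CO3²⁻]/Ksp = (1.76×10^-3)(0.000784×10^-3) / 4.898×10^-9 = 0.282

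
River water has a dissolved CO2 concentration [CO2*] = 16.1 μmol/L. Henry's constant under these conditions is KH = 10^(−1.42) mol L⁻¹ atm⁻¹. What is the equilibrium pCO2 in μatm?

pCO2 = 423 μatm

KH = 10^(−1.42) = 3.802×10^-2 mol L⁻¹ atm⁻¹
pCO2 = [CO2*]/KH = 16.1×10^-6 / 3.802×10^-2 = 4.23×10^-4 atm = 423 μatm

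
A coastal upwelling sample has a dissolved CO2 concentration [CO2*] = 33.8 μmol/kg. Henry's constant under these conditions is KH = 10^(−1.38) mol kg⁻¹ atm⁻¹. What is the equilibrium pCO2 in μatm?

KH = 10^(−1.38) = 4.169×10^-2 mol kg⁻¹ atm⁻¹
pCO2 = [CO2*]/KH = 33.8×10^-6 / 4.169×10^-2 = 8.11×10^-4 atm = 811 μatm

pCO2 = 811 μatm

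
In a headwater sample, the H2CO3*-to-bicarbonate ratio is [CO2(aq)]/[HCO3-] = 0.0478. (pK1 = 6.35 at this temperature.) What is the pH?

pH = 7.67

From K1 = [H⁺][HCO3-]/[CO2(aq)]:  pH = pK1 − log₁₀([CO2(aq)]/[HCO3-])
log₁₀(0.0478) = -1.321
pH = 6.35 − (-1.321) = 7.67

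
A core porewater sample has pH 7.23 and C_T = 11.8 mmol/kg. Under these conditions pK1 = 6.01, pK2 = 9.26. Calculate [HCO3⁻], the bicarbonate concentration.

[HCO3⁻] = 11.0 mmol/kg

α₁ = 1 / (1 + [H⁺]/K1 + K2/[H⁺]) = 1 / (1 + 10^-1.22 + 10^-2.03)
   = 1 / (1 + 0.060256 + 0.0093325) = 1/1.0696 = 0.9349
[HCO3⁻] = α₁ × DIC = 0.9349 × 11.8 = 11.0 mmol/kg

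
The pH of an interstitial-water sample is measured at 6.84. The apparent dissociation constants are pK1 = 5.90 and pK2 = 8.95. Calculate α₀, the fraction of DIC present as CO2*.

α₀ = 1 / (1 + K1/[H⁺] + K1K2/[H⁺]²) = 1 / (1 + 10^+0.94 + 10^-1.17)
   = 1 / (1 + 8.7096 + 0.067608) = 1/9.7772 = 0.1023

α₀ = 0.102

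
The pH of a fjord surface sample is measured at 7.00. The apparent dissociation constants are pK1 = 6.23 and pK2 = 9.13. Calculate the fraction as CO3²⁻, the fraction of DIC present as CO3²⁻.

α₂ = 0.00630

α₂ = 1 / (1 + [H⁺]/K2 + [H⁺]²/(K1K2)) = 1 / (1 + 10^+2.13 + 10^+1.36)
   = 1 / (1 + 134.90 + 22.909) = 1/158.80 = 0.006297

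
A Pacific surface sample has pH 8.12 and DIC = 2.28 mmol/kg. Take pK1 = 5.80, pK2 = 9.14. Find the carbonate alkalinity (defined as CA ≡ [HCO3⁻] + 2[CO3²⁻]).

CA = 2.47 mmol/kg

CA = [HCO3⁻] + 2[CO3²⁻] = (α₁ + 2α₂)·DIC
At pH 8.12: [H⁺]/K1 = 10^-2.32 = 0.0047863, K2/[H⁺] = 10^-1.02 = 0.095499
α₁ = 1/(1 + 0.0047863 + 0.095499) = 1/1.1003 = 0.9089; α₂ = α₁·K2/[H⁺] = 0.08679
α₁ + 2α₂ = 1.0824
CA = 1.0824 × 2.28 = 2.47 mmol/kg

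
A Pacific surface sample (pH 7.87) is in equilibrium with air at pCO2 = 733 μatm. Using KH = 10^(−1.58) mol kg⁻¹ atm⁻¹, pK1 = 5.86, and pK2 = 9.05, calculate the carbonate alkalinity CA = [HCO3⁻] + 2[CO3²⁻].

[CO2*] = KH · pCO2 = 10^(−1.58) × 733×10^-6 = 1.928×10^-5 mol/kg
α₀ = 1/(1 + K1/[H⁺] + K1K2/[H⁺]²) = 1/(1 + 10^+2.01 + 10^+0.83) = 0.009083
DIC = [CO2*]/α₀ = 1.928×10^-5 / 0.009083 = 2.123 mmol/kg
CA = (α₁ + 2α₂)·DIC = (0.9295 + 2×0.06141) × 2.123 = 2.23 mmol/kg

CA = 2.23 mmol/kg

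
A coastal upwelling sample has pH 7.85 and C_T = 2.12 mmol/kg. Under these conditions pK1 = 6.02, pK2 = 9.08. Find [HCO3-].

[HCO3⁻] = 1.97 mmol/kg

α₁ = 1 / (1 + [H⁺]/K1 + K2/[H⁺]) = 1 / (1 + 10^-1.83 + 10^-1.23)
   = 1 / (1 + 0.014791 + 0.058884) = 1/1.0737 = 0.9314
[HCO3⁻] = α₁ × DIC = 0.9314 × 2.12 = 1.97 mmol/kg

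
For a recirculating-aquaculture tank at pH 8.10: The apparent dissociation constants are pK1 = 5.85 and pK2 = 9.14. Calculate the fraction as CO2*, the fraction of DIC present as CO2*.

α₀ = 1 / (1 + K1/[H⁺] + K1K2/[H⁺]²) = 1 / (1 + 10^+2.25 + 10^+1.21)
   = 1 / (1 + 177.83 + 16.218) = 1/195.05 = 0.005127

α₀ = 0.00513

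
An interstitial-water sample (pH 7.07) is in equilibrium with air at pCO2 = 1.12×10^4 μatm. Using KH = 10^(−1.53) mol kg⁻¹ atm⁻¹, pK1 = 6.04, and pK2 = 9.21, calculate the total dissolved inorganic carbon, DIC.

[CO2*] = KH · pCO2 = 10^(−1.53) × 1.12×10^4×10^-6 = 3.305×10^-4 mol/kg
α₀ = 1/(1 + K1/[H⁺] + K1K2/[H⁺]²) = 1/(1 + 10^+1.03 + 10^-1.11) = 0.08480
DIC = [CO2*]/α₀ = 3.305×10^-4 / 0.08480 = 3.90 mmol/kg

DIC = 3.90 mmol/kg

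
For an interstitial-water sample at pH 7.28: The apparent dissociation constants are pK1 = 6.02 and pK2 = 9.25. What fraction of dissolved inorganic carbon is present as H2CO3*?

α₀ = 1 / (1 + K1/[H⁺] + K1K2/[H⁺]²) = 1 / (1 + 10^+1.26 + 10^-0.71)
   = 1 / (1 + 18.197 + 0.19498) = 1/19.392 = 0.05157

α₀ = 0.0516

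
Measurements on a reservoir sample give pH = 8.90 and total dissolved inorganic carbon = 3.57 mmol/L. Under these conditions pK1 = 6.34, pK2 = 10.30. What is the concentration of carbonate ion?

α₂ = 1 / (1 + [H⁺]/K2 + [H⁺]²/(K1K2)) = 1 / (1 + 10^+1.40 + 10^-1.16)
   = 1 / (1 + 25.119 + 0.069183) = 1/26.188 = 0.03819
[CO3²⁻] = α₂ × DIC = 0.03819 × 3.57 = 0.136 mmol/L

[CO3²⁻] = 0.136 mmol/L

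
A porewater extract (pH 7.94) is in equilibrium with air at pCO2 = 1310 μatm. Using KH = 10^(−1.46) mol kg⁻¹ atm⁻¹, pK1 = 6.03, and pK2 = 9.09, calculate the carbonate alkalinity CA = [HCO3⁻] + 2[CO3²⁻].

[CO2*] = KH · pCO2 = 10^(−1.46) × 1310×10^-6 = 4.542×10^-5 mol/kg
α₀ = 1/(1 + K1/[H⁺] + K1K2/[H⁺]²) = 1/(1 + 10^+1.91 + 10^+0.76) = 0.01136
DIC = [CO2*]/α₀ = 4.542×10^-5 / 0.01136 = 3.999 mmol/kg
CA = (α₁ + 2α₂)·DIC = (0.9233 + 2×0.06536) × 3.999 = 4.21 mmol/kg

CA = 4.21 mmol/kg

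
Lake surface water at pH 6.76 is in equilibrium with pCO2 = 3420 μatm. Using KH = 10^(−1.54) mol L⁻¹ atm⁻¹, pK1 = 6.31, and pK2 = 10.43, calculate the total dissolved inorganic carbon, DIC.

DIC = 0.377 mmol/L

[CO2*] = KH · pCO2 = 10^(−1.54) × 3420×10^-6 = 9.863×10^-5 mol/L
α₀ = 1/(1 + K1/[H⁺] + K1K2/[H⁺]²) = 1/(1 + 10^+0.45 + 10^-3.22) = 0.2618
DIC = [CO2*]/α₀ = 9.863×10^-5 / 0.2618 = 0.377 mmol/L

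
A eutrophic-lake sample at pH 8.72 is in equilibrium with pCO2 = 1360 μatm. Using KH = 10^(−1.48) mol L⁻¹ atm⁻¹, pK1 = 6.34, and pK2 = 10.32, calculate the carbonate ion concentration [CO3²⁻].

[CO3²⁻] = 0.271 mmol/L

[CO2*] = KH · pCO2 = 10^(−1.48) × 1360×10^-6 = 4.503×10^-5 mol/L
α₀ = 1/(1 + K1/[H⁺] + K1K2/[H⁺]²) = 1/(1 + 10^+2.38 + 10^+0.78) = 0.004050
DIC = [CO2*]/α₀ = 4.503×10^-5 / 0.004050 = 11.12 mmol/L
[CO3²⁻] = α₂·DIC; α₂ = 0.02440, so [CO3²⁻] = 0.02440 × 11.12 = 0.271 mmol/L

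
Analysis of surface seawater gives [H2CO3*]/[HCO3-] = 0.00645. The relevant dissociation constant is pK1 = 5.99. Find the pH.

From K1 = [H⁺][HCO3-]/[H2CO3*]:  pH = pK1 − log₁₀([H2CO3*]/[HCO3-])
log₁₀(0.00645) = -2.190
pH = 5.99 − (-2.190) = 8.18

pH = 8.18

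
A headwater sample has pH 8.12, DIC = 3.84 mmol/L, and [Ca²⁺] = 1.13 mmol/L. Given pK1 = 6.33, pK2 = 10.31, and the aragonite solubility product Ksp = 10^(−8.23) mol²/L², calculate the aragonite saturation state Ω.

α₂ = 1 / (1 + [H⁺]/K2 + [H⁺]²/(K1K2)) = 1 / (1 + 10^+2.19 + 10^+0.40)
   = 1 / (1 + 154.88 + 2.5119) = 1/158.39 = 0.006313
[CO3²⁻] = α₂ × DIC = 0.006313 × 3.84 = 0.02424 mmol/L
Ksp = 10^(−8.23) = 5.888×10^-9
Ω = [Ca²⁺][CO3²⁻]/Ksp = (1.13×10^-3)(2.424×10^-5) / 5.888×10^-9 = 4.65

Ω = 4.65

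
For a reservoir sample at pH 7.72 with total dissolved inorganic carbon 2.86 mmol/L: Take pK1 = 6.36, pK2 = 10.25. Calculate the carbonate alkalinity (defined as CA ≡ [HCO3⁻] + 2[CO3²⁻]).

CA = [HCO3⁻] + 2[CO3²⁻] = (α₁ + 2α₂)·DIC
At pH 7.72: [H⁺]/K1 = 10^-1.36 = 0.043652, K2/[H⁺] = 10^-2.53 = 0.0029512
α₁ = 1/(1 + 0.043652 + 0.0029512) = 1/1.0466 = 0.9555; α₂ = α₁·K2/[H⁺] = 0.002820
α₁ + 2α₂ = 0.9611
CA = 0.9611 × 2.86 = 2.75 mmol/L

CA = 2.75 mmol/L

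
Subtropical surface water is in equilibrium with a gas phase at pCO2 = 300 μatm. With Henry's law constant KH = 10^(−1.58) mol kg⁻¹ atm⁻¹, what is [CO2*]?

[CO2*] = 7.89 μmol/kg

KH = 10^(−1.58) = 2.630×10^-2 mol kg⁻¹ atm⁻¹
[CO2*] = KH · pCO2 = 2.630×10^-2 × 300×10^-6 atm = 7.89×10^-6 mol/kg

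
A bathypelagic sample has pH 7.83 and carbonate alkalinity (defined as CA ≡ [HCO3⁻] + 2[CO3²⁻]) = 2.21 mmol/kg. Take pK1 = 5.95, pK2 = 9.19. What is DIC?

DIC = 2.15 mmol/kg

CA = [HCO3⁻] + 2[CO3²⁻] = (α₁ + 2α₂)·DIC
At pH 7.83: [H⁺]/K1 = 10^-1.88 = 0.013183, K2/[H⁺] = 10^-1.36 = 0.043652
α₁ = 1/(1 + 0.013183 + 0.043652) = 1/1.0568 = 0.9462; α₂ = α₁·K2/[H⁺] = 0.04130
α₁ + 2α₂ = 1.0288
DIC = CA / (α₁ + 2α₂) = 2.21 / 1.0288 = 2.15 mmol/kg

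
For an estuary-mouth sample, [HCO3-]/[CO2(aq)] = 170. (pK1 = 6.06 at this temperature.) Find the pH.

pH = 8.29

From K1 = [H⁺][HCO3-]/[CO2(aq)]:  pH = pK1 + log₁₀([HCO3-]/[CO2(aq)])
log₁₀(170) = +2.230
pH = 6.06 + (+2.230) = 8.29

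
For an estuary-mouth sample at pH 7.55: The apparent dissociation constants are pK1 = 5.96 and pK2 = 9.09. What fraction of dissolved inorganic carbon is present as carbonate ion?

α₂ = 1 / (1 + [H⁺]/K2 + [H⁺]²/(K1K2)) = 1 / (1 + 10^+1.54 + 10^-0.05)
   = 1 / (1 + 34.674 + 0.89125) = 1/36.565 = 0.02735

α₂ = 0.0273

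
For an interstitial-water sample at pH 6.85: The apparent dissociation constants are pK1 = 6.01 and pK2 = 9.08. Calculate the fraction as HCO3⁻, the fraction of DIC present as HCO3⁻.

α₁ = 1 / (1 + [H⁺]/K1 + K2/[H⁺]) = 1 / (1 + 10^-0.84 + 10^-2.23)
   = 1 / (1 + 0.14454 + 0.0058884) = 1/1.1504 = 0.8692

α₁ = 0.869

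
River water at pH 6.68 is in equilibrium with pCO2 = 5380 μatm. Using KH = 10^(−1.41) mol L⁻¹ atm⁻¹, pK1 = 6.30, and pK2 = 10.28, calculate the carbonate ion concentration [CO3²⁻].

[CO2*] = KH · pCO2 = 10^(−1.41) × 5380×10^-6 = 2.093×10^-4 mol/L
α₀ = 1/(1 + K1/[H⁺] + K1K2/[H⁺]²) = 1/(1 + 10^+0.38 + 10^-3.22) = 0.2942
DIC = [CO2*]/α₀ = 2.093×10^-4 / 0.2942 = 0.7115 mmol/L
[CO3²⁻] = α₂·DIC; α₂ = 0.0001773, so [CO3²⁻] = 0.0001773 × 0.7115 = 0.000126 mmol/L = 0.126 μmol/L

[CO3²⁻] = 0.126 μmol/L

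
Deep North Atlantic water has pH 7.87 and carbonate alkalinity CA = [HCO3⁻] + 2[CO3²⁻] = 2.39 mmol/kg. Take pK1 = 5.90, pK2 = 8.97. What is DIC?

DIC = 2.25 mmol/kg

CA = [HCO3⁻] + 2[CO3²⁻] = (α₁ + 2α₂)·DIC
At pH 7.87: [H⁺]/K1 = 10^-1.97 = 0.010715, K2/[H⁺] = 10^-1.10 = 0.079433
α₁ = 1/(1 + 0.010715 + 0.079433) = 1/1.0901 = 0.9173; α₂ = α₁·K2/[H⁺] = 0.07286
α₁ + 2α₂ = 1.0630
DIC = CA / (α₁ + 2α₂) = 2.39 / 1.0630 = 2.25 mmol/kg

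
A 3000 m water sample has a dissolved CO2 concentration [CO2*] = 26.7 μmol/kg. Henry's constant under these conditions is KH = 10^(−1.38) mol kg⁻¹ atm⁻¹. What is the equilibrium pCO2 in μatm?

pCO2 = 640 μatm

KH = 10^(−1.38) = 4.169×10^-2 mol kg⁻¹ atm⁻¹
pCO2 = [CO2*]/KH = 26.7×10^-6 / 4.169×10^-2 = 6.40×10^-4 atm = 640 μatm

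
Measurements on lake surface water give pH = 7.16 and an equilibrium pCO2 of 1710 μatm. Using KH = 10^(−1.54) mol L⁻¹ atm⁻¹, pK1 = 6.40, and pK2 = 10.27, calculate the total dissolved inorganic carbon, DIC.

[CO2*] = KH · pCO2 = 10^(−1.54) × 1710×10^-6 = 4.932×10^-5 mol/L
α₀ = 1/(1 + K1/[H⁺] + K1K2/[H⁺]²) = 1/(1 + 10^+0.76 + 10^-2.35) = 0.1480
DIC = [CO2*]/α₀ = 4.932×10^-5 / 0.1480 = 0.333 mmol/L

DIC = 0.333 mmol/L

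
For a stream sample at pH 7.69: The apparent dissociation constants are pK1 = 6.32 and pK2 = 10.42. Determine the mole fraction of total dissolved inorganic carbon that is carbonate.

α₂ = 1 / (1 + [H⁺]/K2 + [H⁺]²/(K1K2)) = 1 / (1 + 10^+2.73 + 10^+1.36)
   = 1 / (1 + 537.03 + 22.909) = 1/560.94 = 0.001783

α₂ = 0.00178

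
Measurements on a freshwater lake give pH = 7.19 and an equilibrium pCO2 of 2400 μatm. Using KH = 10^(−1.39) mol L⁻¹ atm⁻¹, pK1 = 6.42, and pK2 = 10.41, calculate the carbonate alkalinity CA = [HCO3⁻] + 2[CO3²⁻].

CA = 0.576 mmol/L

[CO2*] = KH · pCO2 = 10^(−1.39) × 2400×10^-6 = 9.777×10^-5 mol/L
α₀ = 1/(1 + K1/[H⁺] + K1K2/[H⁺]²) = 1/(1 + 10^+0.77 + 10^-2.45) = 0.1451
DIC = [CO2*]/α₀ = 9.777×10^-5 / 0.1451 = 0.6738 mmol/L
CA = (α₁ + 2α₂)·DIC = (0.8544 + 2×0.0005148) × 0.6738 = 0.576 mmol/L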